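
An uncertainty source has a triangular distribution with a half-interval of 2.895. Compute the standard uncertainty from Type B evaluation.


u_B = half_width / sqrt(6)
u_B = 2.895 / 2.4494897
u_B = 1.1819

1.1819


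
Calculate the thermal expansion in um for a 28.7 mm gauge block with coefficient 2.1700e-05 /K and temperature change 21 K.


dL = L * alpha * dT
= 28.7 * 2.1700e-05 * 21
= 0.0130786 mm
dL_um = 0.0130786 * 1000 = 13.0786 um

13.0786


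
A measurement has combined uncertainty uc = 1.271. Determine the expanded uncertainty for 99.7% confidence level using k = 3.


U = k * uc
U = 3 * 1.271
U = 3.8130

3.8130


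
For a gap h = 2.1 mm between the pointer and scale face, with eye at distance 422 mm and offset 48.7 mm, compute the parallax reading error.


error = h * offset / d
= 2.1 * 48.7 / 422
= 0.2423

0.2423


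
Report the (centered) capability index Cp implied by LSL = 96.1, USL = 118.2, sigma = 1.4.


Cp = (USL - LSL) / (6 * sigma)
= (118.2 - 96.1) / (6 * 1.4)
= 22.1000 / 8.4000
= 2.6310

2.6310


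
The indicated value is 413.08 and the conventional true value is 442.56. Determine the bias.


Systematic error = measured - true
= 413.08 - 442.56
= -29.4800

-29.4800


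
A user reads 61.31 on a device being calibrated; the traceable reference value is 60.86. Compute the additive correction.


Correction = standard - reading
= 60.86 - 61.31
= -0.4500

-0.4500


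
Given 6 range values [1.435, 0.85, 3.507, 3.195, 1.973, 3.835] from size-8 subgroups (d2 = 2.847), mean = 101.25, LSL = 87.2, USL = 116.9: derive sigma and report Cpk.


R_bar = (1.435 + 0.85 + 3.507 + 3.195 + 1.973 + 3.835) / 6 = 2.4658333
sigma = R_bar / d2 = 2.4658333 / 2.847 = 0.86611637
Cp = (USL - LSL)/(6*sigma) = (116.9 - 87.2)/(6*0.86611637) = 5.7152
Cpu = (116.9 - 101.25)/(3*0.86611637) = 6.0231
Cpl = (101.25 - 87.2)/(3*0.86611637) = 5.4073
Cpk = min(Cpu, Cpl) = 5.4073

5.4073


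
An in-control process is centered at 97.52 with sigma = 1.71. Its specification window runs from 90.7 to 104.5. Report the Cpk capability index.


Cpu = (USL - mean) / (3*sigma) = (104.5 - 97.52) / (3*1.71) = 1.3606
Cpl = (mean - LSL) / (3*sigma) = (97.52 - 90.7) / (3*1.71) = 1.3294
Cpk = min(Cpu, Cpl) = 1.3294

1.3294


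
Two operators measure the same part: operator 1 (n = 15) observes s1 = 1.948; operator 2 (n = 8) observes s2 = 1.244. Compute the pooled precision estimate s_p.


s_p = sqrt(((n1-1)*s1^2 + (n2-1)*s2^2) / (n1+n2-2))
numerator = (15-1)*1.948^2 + (8-1)*1.244^2 = 53.125856 + 10.832752 = 63.958608
denominator = 15 + 8 - 2 = 21
s_p^2 = 63.958608 / 21 = 3.045648
s_p = sqrt(3.045648) = 1.7452

1.7452


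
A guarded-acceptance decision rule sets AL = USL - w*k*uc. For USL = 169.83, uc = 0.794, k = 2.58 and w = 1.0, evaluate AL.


U = k * uc = 2.58 * 0.794 = 2.04852
guard band g = w * U = 1.0 * 2.04852 = 2.04852
AL = USL - g = 169.83 - 2.04852
AL = 167.7815

167.7815


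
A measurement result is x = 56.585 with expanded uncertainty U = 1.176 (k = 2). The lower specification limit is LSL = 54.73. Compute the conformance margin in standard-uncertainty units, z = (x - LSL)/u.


u = U / k = 1.176 / 2 = 0.588
margin = |LSL - x| = |54.73 - 56.585| = 1.855
z = margin / u = 1.855 / 0.588
z = 3.1548

3.1548


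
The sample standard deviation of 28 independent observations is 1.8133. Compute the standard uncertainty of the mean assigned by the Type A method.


u_A = s / sqrt(n)
u_A = 1.8133 / sqrt(28)
u_A = 1.8133 / 5.2915026
u_A = 0.3427

0.3427


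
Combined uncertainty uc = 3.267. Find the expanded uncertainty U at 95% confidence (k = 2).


U = k * uc
U = 2 * 3.267
U = 6.5340

6.5340


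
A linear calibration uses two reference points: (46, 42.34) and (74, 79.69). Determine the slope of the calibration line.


slope = (y2 - y1) / (x2 - x1)
= (79.69 - 42.34) / (74 - 46)
= 37.3500 / 28
= 1.3339

1.3339


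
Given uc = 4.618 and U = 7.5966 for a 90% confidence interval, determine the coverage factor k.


k = U / uc
k = 7.5966 / 4.618
k = 1.645

1.645


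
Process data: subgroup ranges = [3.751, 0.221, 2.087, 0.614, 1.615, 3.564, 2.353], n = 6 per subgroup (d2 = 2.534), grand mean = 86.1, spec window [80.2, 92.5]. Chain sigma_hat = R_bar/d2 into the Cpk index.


R_bar = (3.751 + 0.221 + 2.087 + 0.614 + 1.615 + 3.564 + 2.353) / 7 = 2.0292857
sigma = R_bar / d2 = 2.0292857 / 2.534 = 0.80082309
Cp = (USL - LSL)/(6*sigma) = (92.5 - 80.2)/(6*0.80082309) = 2.5599
Cpu = (92.5 - 86.1)/(3*0.80082309) = 2.6639
Cpl = (86.1 - 80.2)/(3*0.80082309) = 2.4558
Cpk = min(Cpu, Cpl) = 2.4558

2.4558


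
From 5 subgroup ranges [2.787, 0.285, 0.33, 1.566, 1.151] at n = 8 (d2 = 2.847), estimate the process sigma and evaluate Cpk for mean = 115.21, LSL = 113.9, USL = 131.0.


R_bar = (2.787 + 0.285 + 0.33 + 1.566 + 1.151) / 5 = 1.2238
sigma = R_bar / d2 = 1.2238 / 2.847 = 0.42985599
Cp = (USL - LSL)/(6*sigma) = (131.0 - 113.9)/(6*0.42985599) = 6.6301
Cpu = (131.0 - 115.21)/(3*0.42985599) = 12.2444
Cpl = (115.21 - 113.9)/(3*0.42985599) = 1.0158
Cpk = min(Cpu, Cpl) = 1.0158

1.0158


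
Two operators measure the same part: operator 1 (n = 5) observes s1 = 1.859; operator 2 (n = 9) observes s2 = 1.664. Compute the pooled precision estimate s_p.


s_p = sqrt(((n1-1)*s1^2 + (n2-1)*s2^2) / (n1+n2-2))
numerator = (5-1)*1.859^2 + (9-1)*1.664^2 = 13.823524 + 22.151168 = 35.974692
denominator = 5 + 9 - 2 = 12
s_p^2 = 35.974692 / 12 = 2.997891
s_p = sqrt(2.997891) = 1.7314

1.7314


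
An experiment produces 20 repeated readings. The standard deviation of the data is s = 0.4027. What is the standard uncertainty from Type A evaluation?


u_A = s / sqrt(n)
u_A = 0.4027 / sqrt(20)
u_A = 0.4027 / 4.472136
u_A = 0.0900

0.0900


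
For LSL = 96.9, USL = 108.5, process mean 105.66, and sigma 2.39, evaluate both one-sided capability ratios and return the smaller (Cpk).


Cpu = (USL - mean) / (3*sigma) = (108.5 - 105.66) / (3*2.39) = 0.3961
Cpl = (mean - LSL) / (3*sigma) = (105.66 - 96.9) / (3*2.39) = 1.2218
Cpk = min(Cpu, Cpl) = 0.3961

0.3961


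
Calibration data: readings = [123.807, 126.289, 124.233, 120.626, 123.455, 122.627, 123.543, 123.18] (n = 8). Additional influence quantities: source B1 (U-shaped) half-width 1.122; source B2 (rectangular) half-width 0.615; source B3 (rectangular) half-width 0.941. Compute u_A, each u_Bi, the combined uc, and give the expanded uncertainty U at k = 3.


mean = (123.807 + 126.289 + 124.233 + 120.626 + 123.455 + 122.627 + 123.543 + 123.18) / 8 = 123.47
s = sqrt(sum((x - mean)^2)/(n-1)) = 1.5825449
u_A = s / sqrt(n) = 1.5825449 / sqrt(8) = 0.55951412
u_B1 = 1.122 / sqrt(2) = 0.79337381
u_B2 = 0.615 / sqrt(3) = 0.35507042
u_B3 = 0.941 / sqrt(3) = 0.5432866
uc = sqrt(0.55951412^2 + 0.79337381^2 + 0.35507042^2 + 0.5432866^2) = 1.16779
U = k * uc = 3 * 1.16779
U = 3.5034

3.5034


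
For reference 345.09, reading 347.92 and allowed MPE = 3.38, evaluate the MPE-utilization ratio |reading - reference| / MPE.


e = indication - reference = 347.92 - 345.09 = 2.8300
|e| = 2.8300
ratio = |e| / MPE = 2.8300 / 3.38
ratio = 0.8373

0.8373


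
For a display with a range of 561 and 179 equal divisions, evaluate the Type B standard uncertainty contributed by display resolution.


resolution = range / divisions
resolution = 561 / 179 = 3.1340782
u_res = resolution / (2*sqrt(3))
u_res = 3.1340782 / 3.4641016
u_res = 0.9047

0.9047


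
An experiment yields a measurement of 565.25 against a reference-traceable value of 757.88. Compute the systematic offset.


Systematic error = measured - true
= 565.25 - 757.88
= -192.6300

-192.6300


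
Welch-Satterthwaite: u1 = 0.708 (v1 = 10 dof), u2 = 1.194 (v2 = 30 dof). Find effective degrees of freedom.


uc = sqrt(u1^2 + u2^2) = sqrt(0.708^2 + 1.194^2) = 1.3881282
v_eff = uc^4 / (u1^4/v1 + u2^4/v2)
= 1.3881282^4 / (0.708^4/10 + 1.194^4/30)
= 3.7129432 / 0.092874493
v_eff = 39.9781

39.9781


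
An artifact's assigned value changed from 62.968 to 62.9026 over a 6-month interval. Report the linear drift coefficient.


rate = (v2 - v1) / months
= (62.9026 - 62.968) / 6
= -0.0654 / 6
= -0.0109

-0.0109


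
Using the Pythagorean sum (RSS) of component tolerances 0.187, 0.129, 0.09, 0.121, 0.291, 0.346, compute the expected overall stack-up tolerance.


RSS = sqrt(0.187^2 + 0.129^2 + 0.09^2 + 0.121^2 + 0.291^2 + 0.346^2)
= sqrt(0.278748)
= 0.5280

0.5280


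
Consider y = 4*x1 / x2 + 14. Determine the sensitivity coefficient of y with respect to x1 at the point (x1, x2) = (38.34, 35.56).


y = 4*x1 / x2 + 14
dy/dx1 = 4/x2
Evaluate at x2 = 35.56: c1 = 4 / 35.56
c1 = 0.1125

0.1125


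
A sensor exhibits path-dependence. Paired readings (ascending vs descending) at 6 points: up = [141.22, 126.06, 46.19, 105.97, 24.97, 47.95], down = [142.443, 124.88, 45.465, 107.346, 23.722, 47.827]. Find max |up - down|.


|141.22 - 142.443| = 1.2230
|126.06 - 124.88| = 1.1800
|46.19 - 45.465| = 0.7250
|105.97 - 107.346| = 1.3760
|24.97 - 23.722| = 1.2480
|47.95 - 47.827| = 0.1230
hysteresis = max(diffs) = 1.3760

1.3760


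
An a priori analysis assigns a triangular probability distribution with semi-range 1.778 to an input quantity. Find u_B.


u_B = half_width / sqrt(6)
u_B = 1.778 / 2.4494897
u_B = 0.7259

0.7259


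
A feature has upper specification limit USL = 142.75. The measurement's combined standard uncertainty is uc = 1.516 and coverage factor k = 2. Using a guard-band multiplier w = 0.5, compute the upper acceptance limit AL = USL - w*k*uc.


U = k * uc = 2 * 1.516 = 3.032
guard band g = w * U = 0.5 * 3.032 = 1.516
AL = USL - g = 142.75 - 1.516
AL = 141.2340

141.2340


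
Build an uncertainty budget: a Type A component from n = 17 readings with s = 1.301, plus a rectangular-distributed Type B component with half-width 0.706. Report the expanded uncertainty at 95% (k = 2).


u_A = s / sqrt(n) = 1.301 / sqrt(17) = 0.31553885
u_B = half_width / sqrt(3) = 0.706 / sqrt(3) = 0.40760929
uc = sqrt(u_A^2 + u_B^2) = sqrt(0.31553885^2 + 0.40760929^2) = 0.51547075
U = k * uc = 2 * 0.51547075
U = 1.0309

1.0309


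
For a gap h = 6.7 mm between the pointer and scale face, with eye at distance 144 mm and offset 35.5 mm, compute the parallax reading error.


error = h * offset / d
= 6.7 * 35.5 / 144
= 1.6517

1.6517


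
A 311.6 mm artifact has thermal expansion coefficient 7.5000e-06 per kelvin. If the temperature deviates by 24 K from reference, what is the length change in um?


dL = L * alpha * dT
= 311.6 * 7.5000e-06 * 24
= 0.0560880 mm
dL_um = 0.0560880 * 1000 = 56.0880 um

56.0880


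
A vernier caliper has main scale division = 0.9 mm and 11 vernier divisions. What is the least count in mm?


LC = MSD / n_div
= 0.9 / 11
= 0.0818

0.0818


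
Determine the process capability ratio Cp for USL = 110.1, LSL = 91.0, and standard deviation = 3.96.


Cp = (USL - LSL) / (6 * sigma)
= (110.1 - 91.0) / (6 * 3.96)
= 19.1000 / 23.7600
= 0.8039

0.8039


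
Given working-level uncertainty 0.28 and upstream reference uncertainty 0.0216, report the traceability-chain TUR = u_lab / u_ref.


TUR = u_lab / u_ref
= 0.28 / 0.0216
= 12.9630

12.9630


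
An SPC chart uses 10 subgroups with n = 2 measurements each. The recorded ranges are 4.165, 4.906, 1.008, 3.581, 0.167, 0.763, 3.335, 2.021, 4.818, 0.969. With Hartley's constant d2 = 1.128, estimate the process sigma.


R_bar = (4.165 + 4.906 + 1.008 + 3.581 + 0.167 + 0.763 + 3.335 + 2.021 + 4.818 + 0.969) / 10
R_bar = 25.733 / 10 = 2.5733
sigma_hat = R_bar / d2 = 2.5733 / 1.128 = 2.2813

2.2813


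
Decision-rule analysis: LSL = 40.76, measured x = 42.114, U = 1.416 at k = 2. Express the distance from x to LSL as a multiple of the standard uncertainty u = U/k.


u = U / k = 1.416 / 2 = 0.708
margin = |LSL - x| = |40.76 - 42.114| = 1.354
z = margin / u = 1.354 / 0.708
z = 1.9124

1.9124


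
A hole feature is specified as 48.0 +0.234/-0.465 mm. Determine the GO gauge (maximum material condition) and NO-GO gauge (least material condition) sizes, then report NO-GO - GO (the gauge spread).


GO = nominal - lower_tol (smallest hole = maximum material condition)
GO = 48.0 - 0.465 = 47.535
NO-GO = nominal + upper_tol (largest hole = least material condition)
NO-GO = 48.0 + 0.234 = 48.234
spread = NO-GO - GO = 48.234 - 47.535 = 0.6990

0.6990


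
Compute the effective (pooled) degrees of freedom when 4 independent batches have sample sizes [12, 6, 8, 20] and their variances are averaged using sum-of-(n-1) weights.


nu = sum_i (n_i - 1)
nu = ((12 - 1) + (6 - 1) + (8 - 1) + (20 - 1))
nu = 11 + 5 + 7 + 19
nu = 42

42


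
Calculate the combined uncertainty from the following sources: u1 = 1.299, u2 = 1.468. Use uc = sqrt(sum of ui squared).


uc = sqrt(1.299^2 + 1.468^2)
uc = sqrt(3.842425)
uc = 1.9602

1.9602


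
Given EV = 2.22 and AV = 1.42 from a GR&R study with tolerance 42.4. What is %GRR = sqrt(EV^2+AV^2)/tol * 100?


GRR = sqrt(EV^2 + AV^2) = sqrt(2.22^2 + 1.42^2) = 2.6352988
%GRR = GRR / tol * 100 = 2.6352988 / 42.4 * 100
%GRR = 6.2153

6.2153


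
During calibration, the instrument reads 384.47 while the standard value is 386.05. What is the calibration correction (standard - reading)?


Correction = standard - reading
= 386.05 - 384.47
= 1.5800

1.5800


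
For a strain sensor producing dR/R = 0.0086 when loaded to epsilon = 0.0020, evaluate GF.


GF = (dR/R) / epsilon
= 0.0086 / 0.0020
= 4.3000

4.3000


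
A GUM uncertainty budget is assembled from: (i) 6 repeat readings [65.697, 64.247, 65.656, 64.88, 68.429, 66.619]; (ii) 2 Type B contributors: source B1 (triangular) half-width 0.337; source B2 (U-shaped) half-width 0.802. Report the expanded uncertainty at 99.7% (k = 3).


mean = (65.697 + 64.247 + 65.656 + 64.88 + 68.429 + 66.619) / 6 = 65.92133333
s = sqrt(sum((x - mean)^2)/(n-1)) = 1.4685793
u_A = s / sqrt(n) = 1.4685793 / sqrt(6) = 0.59954499
u_B1 = 0.337 / sqrt(6) = 0.13757967
u_B2 = 0.802 / sqrt(2) = 0.56709964
uc = sqrt(0.59954499^2 + 0.13757967^2 + 0.56709964^2) = 0.83665068
U = k * uc = 3 * 0.83665068
U = 2.5100

2.5100


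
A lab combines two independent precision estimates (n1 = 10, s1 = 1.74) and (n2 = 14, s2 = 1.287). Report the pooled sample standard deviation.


s_p = sqrt(((n1-1)*s1^2 + (n2-1)*s2^2) / (n1+n2-2))
numerator = (10-1)*1.74^2 + (14-1)*1.287^2 = 27.2484 + 21.532797 = 48.781197
denominator = 10 + 14 - 2 = 22
s_p^2 = 48.781197 / 22 = 2.2173271
s_p = sqrt(2.2173271) = 1.4891

1.4891


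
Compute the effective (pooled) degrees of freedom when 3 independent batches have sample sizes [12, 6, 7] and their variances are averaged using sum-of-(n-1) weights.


nu = sum_i (n_i - 1)
nu = ((12 - 1) + (6 - 1) + (7 - 1))
nu = 11 + 5 + 6
nu = 22

22


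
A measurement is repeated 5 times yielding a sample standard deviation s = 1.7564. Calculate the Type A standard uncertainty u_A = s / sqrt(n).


u_A = s / sqrt(n)
u_A = 1.7564 / sqrt(5)
u_A = 1.7564 / 2.236068
u_A = 0.7855

0.7855


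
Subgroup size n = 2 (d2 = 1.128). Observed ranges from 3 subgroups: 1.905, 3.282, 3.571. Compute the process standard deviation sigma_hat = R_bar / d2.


R_bar = (1.905 + 3.282 + 3.571) / 3
R_bar = 8.758 / 3 = 2.9193333
sigma_hat = R_bar / d2 = 2.9193333 / 1.128 = 2.5881

2.5881


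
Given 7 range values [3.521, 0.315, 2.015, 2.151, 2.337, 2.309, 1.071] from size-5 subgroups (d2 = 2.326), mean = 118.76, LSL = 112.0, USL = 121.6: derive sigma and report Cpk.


R_bar = (3.521 + 0.315 + 2.015 + 2.151 + 2.337 + 2.309 + 1.071) / 7 = 1.9598571
sigma = R_bar / d2 = 1.9598571 / 2.326 = 0.84258689
Cp = (USL - LSL)/(6*sigma) = (121.6 - 112.0)/(6*0.84258689) = 1.8989
Cpu = (121.6 - 118.76)/(3*0.84258689) = 1.1235
Cpl = (118.76 - 112.0)/(3*0.84258689) = 2.6743
Cpk = min(Cpu, Cpl) = 1.1235

1.1235


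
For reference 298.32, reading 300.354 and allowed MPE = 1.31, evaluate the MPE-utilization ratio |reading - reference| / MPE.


e = indication - reference = 300.354 - 298.32 = 2.0340
|e| = 2.0340
ratio = |e| / MPE = 2.0340 / 1.31
ratio = 1.5527

1.5527


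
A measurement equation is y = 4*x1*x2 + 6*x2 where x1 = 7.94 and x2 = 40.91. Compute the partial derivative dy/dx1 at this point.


y = 4*x1*x2 + 6*x2
dy/dx1 = 4*x2
Evaluate at x2 = 40.91: c1 = 4 * 40.91
c1 = 163.6400

163.6400


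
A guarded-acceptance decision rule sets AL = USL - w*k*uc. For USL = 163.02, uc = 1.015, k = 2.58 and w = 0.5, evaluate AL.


U = k * uc = 2.58 * 1.015 = 2.6187
guard band g = w * U = 0.5 * 2.6187 = 1.30935
AL = USL - g = 163.02 - 1.30935
AL = 161.7107

161.7107


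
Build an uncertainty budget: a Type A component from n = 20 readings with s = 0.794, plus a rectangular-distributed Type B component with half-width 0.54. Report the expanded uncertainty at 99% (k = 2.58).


u_A = s / sqrt(n) = 0.794 / sqrt(20) = 0.1775438
u_B = half_width / sqrt(3) = 0.54 / sqrt(3) = 0.31176915
uc = sqrt(u_A^2 + u_B^2) = sqrt(0.1775438^2 + 0.31176915^2) = 0.35877821
U = k * uc = 2.58 * 0.35877821
U = 0.9256

0.9256


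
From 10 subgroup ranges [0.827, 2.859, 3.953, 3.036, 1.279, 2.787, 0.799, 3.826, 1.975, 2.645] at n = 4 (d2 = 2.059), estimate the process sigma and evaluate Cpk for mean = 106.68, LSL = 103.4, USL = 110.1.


R_bar = (0.827 + 2.859 + 3.953 + 3.036 + 1.279 + 2.787 + 0.799 + 3.826 + 1.975 + 2.645) / 10 = 2.3986
sigma = R_bar / d2 = 2.3986 / 2.059 = 1.1649344
Cp = (USL - LSL)/(6*sigma) = (110.1 - 103.4)/(6*1.1649344) = 0.9586
Cpu = (110.1 - 106.68)/(3*1.1649344) = 0.9786
Cpl = (106.68 - 103.4)/(3*1.1649344) = 0.9385
Cpk = min(Cpu, Cpl) = 0.9385

0.9385


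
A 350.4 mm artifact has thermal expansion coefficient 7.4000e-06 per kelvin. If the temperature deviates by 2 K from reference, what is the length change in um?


dL = L * alpha * dT
= 350.4 * 7.4000e-06 * 2
= 0.0051859 mm
dL_um = 0.0051859 * 1000 = 5.1859 um

5.1859


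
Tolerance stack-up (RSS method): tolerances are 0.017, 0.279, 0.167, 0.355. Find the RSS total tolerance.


RSS = sqrt(0.017^2 + 0.279^2 + 0.167^2 + 0.355^2)
= sqrt(0.232044)
= 0.4817

0.4817


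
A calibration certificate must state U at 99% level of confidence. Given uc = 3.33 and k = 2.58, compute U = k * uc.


U = k * uc
U = 2.58 * 3.33
U = 8.5914

8.5914


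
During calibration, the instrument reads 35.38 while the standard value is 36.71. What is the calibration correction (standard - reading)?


Correction = standard - reading
= 36.71 - 35.38
= 1.3300

1.3300


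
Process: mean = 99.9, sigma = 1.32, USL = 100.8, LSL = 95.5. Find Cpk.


Cpu = (USL - mean) / (3*sigma) = (100.8 - 99.9) / (3*1.32) = 0.2273
Cpl = (mean - LSL) / (3*sigma) = (99.9 - 95.5) / (3*1.32) = 1.1111
Cpk = min(Cpu, Cpl) = 0.2273

0.2273


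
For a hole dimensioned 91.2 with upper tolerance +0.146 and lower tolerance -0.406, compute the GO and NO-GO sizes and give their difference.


GO = nominal - lower_tol (smallest hole = maximum material condition)
GO = 91.2 - 0.406 = 90.794
NO-GO = nominal + upper_tol (largest hole = least material condition)
NO-GO = 91.2 + 0.146 = 91.346
spread = NO-GO - GO = 91.346 - 90.794 = 0.5520

0.5520


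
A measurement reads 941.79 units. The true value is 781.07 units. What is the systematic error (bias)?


Systematic error = measured - true
= 941.79 - 781.07
= 160.7200

160.7200


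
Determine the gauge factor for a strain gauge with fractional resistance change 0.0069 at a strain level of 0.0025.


GF = (dR/R) / epsilon
= 0.0069 / 0.0025
= 2.7600

2.7600


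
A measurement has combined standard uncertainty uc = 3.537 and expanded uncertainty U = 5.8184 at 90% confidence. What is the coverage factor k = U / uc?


k = U / uc
k = 5.8184 / 3.537
k = 1.645

1.645


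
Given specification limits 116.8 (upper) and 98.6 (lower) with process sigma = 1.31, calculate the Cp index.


Cp = (USL - LSL) / (6 * sigma)
= (116.8 - 98.6) / (6 * 1.31)
= 18.2000 / 7.8600
= 2.3155

2.3155


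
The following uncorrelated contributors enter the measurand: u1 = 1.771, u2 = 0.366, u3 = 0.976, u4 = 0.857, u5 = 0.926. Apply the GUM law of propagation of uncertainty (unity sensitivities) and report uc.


uc = sqrt(1.771^2 + 0.366^2 + 0.976^2 + 0.857^2 + 0.926^2)
uc = sqrt(5.814898)
uc = 2.4114

2.4114


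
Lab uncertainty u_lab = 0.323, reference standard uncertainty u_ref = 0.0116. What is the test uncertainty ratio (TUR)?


TUR = u_lab / u_ref
= 0.323 / 0.0116
= 27.8448

27.8448


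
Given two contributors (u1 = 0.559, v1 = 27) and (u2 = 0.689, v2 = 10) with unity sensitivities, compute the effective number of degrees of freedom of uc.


uc = sqrt(u1^2 + u2^2) = sqrt(0.559^2 + 0.689^2) = 0.88724405
v_eff = uc^4 / (u1^4/v1 + u2^4/v2)
= 0.88724405^4 / (0.559^4/27 + 0.689^4/10)
= 0.619687 / 0.026152461
v_eff = 23.6952

23.6952


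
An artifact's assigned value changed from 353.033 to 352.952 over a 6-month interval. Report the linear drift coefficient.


rate = (v2 - v1) / months
= (352.952 - 353.033) / 6
= -0.0810 / 6
= -0.0135

-0.0135


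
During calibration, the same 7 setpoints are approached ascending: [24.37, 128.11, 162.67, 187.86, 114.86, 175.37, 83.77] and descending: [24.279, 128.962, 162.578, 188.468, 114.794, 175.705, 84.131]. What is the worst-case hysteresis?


|24.37 - 24.279| = 0.0910
|128.11 - 128.962| = 0.8520
|162.67 - 162.578| = 0.0920
|187.86 - 188.468| = 0.6080
|114.86 - 114.794| = 0.0660
|175.37 - 175.705| = 0.3350
|83.77 - 84.131| = 0.3610
hysteresis = max(diffs) = 0.8520

0.8520


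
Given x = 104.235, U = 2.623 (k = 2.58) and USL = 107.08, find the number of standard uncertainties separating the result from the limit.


u = U / k = 2.623 / 2.58 = 1.0166667
margin = |USL - x| = |107.08 - 104.235| = 2.845
z = margin / u = 2.845 / 1.0166667
z = 2.7984

2.7984


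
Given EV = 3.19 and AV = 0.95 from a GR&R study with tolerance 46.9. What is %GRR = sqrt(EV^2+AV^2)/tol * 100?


GRR = sqrt(EV^2 + AV^2) = sqrt(3.19^2 + 0.95^2) = 3.3284531
%GRR = GRR / tol * 100 = 3.3284531 / 46.9 * 100
%GRR = 7.0969

7.0969


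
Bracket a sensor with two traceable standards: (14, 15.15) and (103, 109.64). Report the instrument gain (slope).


slope = (y2 - y1) / (x2 - x1)
= (109.64 - 15.15) / (103 - 14)
= 94.4900 / 89
= 1.0617

1.0617


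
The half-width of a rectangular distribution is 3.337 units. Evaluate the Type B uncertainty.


u_B = half_width / sqrt(3)
u_B = 3.337 / 1.7320508
u_B = 1.9266

1.9266


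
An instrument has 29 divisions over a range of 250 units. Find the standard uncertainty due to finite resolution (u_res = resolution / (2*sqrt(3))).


resolution = range / divisions
resolution = 250 / 29 = 8.6206897
u_res = resolution / (2*sqrt(3))
u_res = 8.6206897 / 3.4641016
u_res = 2.4886

2.4886


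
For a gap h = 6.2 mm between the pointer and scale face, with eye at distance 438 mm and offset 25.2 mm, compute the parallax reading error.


error = h * offset / d
= 6.2 * 25.2 / 438
= 0.3567

0.3567


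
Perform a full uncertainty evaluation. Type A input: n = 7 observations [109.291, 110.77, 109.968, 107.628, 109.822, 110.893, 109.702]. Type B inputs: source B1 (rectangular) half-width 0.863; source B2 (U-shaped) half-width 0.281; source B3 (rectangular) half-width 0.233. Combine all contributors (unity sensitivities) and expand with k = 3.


mean = (109.291 + 110.77 + 109.968 + 107.628 + 109.822 + 110.893 + 109.702) / 7 = 109.7248571
s = sqrt(sum((x - mean)^2)/(n-1)) = 1.0886537
u_A = s / sqrt(n) = 1.0886537 / sqrt(7) = 0.41147242
u_B1 = 0.863 / sqrt(3) = 0.49825328
u_B2 = 0.281 / sqrt(2) = 0.19869701
u_B3 = 0.233 / sqrt(3) = 0.13452261
uc = sqrt(0.41147242^2 + 0.49825328^2 + 0.19869701^2 + 0.13452261^2) = 0.68930597
U = k * uc = 3 * 0.68930597
U = 2.0679

2.0679


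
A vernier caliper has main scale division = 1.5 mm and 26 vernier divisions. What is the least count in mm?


LC = MSD / n_div
= 1.5 / 26
= 0.0577

0.0577


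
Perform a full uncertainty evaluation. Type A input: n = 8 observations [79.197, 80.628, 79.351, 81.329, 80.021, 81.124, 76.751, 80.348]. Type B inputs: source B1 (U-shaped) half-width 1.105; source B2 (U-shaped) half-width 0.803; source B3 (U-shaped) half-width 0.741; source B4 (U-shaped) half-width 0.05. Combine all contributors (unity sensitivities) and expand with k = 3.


mean = (79.197 + 80.628 + 79.351 + 81.329 + 80.021 + 81.124 + 76.751 + 80.348) / 8 = 79.843625
s = sqrt(sum((x - mean)^2)/(n-1)) = 1.4624799
u_A = s / sqrt(n) = 1.4624799 / sqrt(8) = 0.51706473
u_B1 = 1.105 / sqrt(2) = 0.78135299
u_B2 = 0.803 / sqrt(2) = 0.56780675
u_B3 = 0.741 / sqrt(2) = 0.52396612
u_B4 = 0.05 / sqrt(2) = 0.035355339
uc = sqrt(0.51706473^2 + 0.78135299^2 + 0.56780675^2 + 0.52396612^2 + 0.035355339^2) = 1.2149335
U = k * uc = 3 * 1.2149335
U = 3.6448

3.6448


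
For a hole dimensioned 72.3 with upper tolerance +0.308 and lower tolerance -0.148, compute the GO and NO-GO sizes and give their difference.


GO = nominal - lower_tol (smallest hole = maximum material condition)
GO = 72.3 - 0.148 = 72.152
NO-GO = nominal + upper_tol (largest hole = least material condition)
NO-GO = 72.3 + 0.308 = 72.608
spread = NO-GO - GO = 72.608 - 72.152 = 0.4560

0.4560


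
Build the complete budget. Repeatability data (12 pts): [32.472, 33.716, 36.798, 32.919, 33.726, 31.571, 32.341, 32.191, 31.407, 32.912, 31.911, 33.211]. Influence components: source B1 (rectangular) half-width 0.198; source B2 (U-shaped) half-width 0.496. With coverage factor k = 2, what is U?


mean = (32.472 + 33.716 + 36.798 + 32.919 + 33.726 + 31.571 + 32.341 + 32.191 + 31.407 + 32.912 + 31.911 + 33.211) / 12 = 32.93125
s = sqrt(sum((x - mean)^2)/(n-1)) = 1.4333622
u_A = s / sqrt(n) = 1.4333622 / sqrt(12) = 0.41377603
u_B1 = 0.198 / sqrt(3) = 0.11431535
u_B2 = 0.496 / sqrt(2) = 0.35072496
uc = sqrt(0.41377603^2 + 0.11431535^2 + 0.35072496^2) = 0.55433438
U = k * uc = 2 * 0.55433438
U = 1.1087

1.1087


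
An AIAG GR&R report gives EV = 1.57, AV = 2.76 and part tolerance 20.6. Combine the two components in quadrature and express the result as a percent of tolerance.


GRR = sqrt(EV^2 + AV^2) = sqrt(1.57^2 + 2.76^2) = 3.1752953
%GRR = GRR / tol * 100 = 3.1752953 / 20.6 * 100
%GRR = 15.4141

15.4141


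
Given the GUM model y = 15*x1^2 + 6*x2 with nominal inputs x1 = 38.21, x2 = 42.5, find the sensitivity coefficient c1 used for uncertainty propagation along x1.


y = 15*x1^2 + 6*x2
dy/dx1 = 2*15*x1
Evaluate at x1 = 38.21: c1 = 30 * 38.21
c1 = 1146.3000

1146.3000


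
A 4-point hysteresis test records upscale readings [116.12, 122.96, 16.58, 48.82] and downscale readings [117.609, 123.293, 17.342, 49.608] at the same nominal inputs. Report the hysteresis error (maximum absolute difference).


|116.12 - 117.609| = 1.4890
|122.96 - 123.293| = 0.3330
|16.58 - 17.342| = 0.7620
|48.82 - 49.608| = 0.7880
hysteresis = max(diffs) = 1.4890

1.4890


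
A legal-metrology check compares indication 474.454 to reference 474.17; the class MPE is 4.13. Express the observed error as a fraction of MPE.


e = indication - reference = 474.454 - 474.17 = 0.2840
|e| = 0.2840
ratio = |e| / MPE = 0.2840 / 4.13
ratio = 0.0688

0.0688


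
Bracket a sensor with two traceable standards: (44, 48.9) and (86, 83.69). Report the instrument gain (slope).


slope = (y2 - y1) / (x2 - x1)
= (83.69 - 48.9) / (86 - 44)
= 34.7900 / 42
= 0.8283

0.8283


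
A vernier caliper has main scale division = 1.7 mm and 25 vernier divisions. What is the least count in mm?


LC = MSD / n_div
= 1.7 / 25
= 0.0680

0.0680


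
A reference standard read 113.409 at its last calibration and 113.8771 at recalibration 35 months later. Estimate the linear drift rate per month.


rate = (v2 - v1) / months
= (113.8771 - 113.409) / 35
= 0.4681 / 35
= 0.0134

0.0134


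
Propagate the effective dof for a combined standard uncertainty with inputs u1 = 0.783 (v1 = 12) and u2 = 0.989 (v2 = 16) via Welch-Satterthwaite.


uc = sqrt(u1^2 + u2^2) = sqrt(0.783^2 + 0.989^2) = 1.2614317
v_eff = uc^4 / (u1^4/v1 + u2^4/v2)
= 1.2614317^4 / (0.783^4/12 + 0.989^4/16)
= 2.5319491 / 0.09111822
v_eff = 27.7875

27.7875


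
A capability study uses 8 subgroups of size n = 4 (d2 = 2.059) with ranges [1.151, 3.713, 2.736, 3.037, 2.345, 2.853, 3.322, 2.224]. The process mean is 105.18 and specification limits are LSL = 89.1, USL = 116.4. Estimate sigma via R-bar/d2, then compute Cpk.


R_bar = (1.151 + 3.713 + 2.736 + 3.037 + 2.345 + 2.853 + 3.322 + 2.224) / 8 = 2.672625
sigma = R_bar / d2 = 2.672625 / 2.059 = 1.2980209
Cp = (USL - LSL)/(6*sigma) = (116.4 - 89.1)/(6*1.2980209) = 3.5053
Cpu = (116.4 - 105.18)/(3*1.2980209) = 2.8813
Cpl = (105.18 - 89.1)/(3*1.2980209) = 4.1294
Cpk = min(Cpu, Cpl) = 2.8813

2.8813


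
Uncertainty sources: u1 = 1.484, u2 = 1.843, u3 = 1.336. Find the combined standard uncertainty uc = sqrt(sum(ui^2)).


uc = sqrt(1.484^2 + 1.843^2 + 1.336^2)
uc = sqrt(7.383801)
uc = 2.7173

2.7173


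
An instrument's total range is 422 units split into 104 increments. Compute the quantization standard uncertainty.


resolution = range / divisions
resolution = 422 / 104 = 4.0576923
u_res = resolution / (2*sqrt(3))
u_res = 4.0576923 / 3.4641016
u_res = 1.1714

1.1714


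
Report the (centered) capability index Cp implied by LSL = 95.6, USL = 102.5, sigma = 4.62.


Cp = (USL - LSL) / (6 * sigma)
= (102.5 - 95.6) / (6 * 4.62)
= 6.9000 / 27.7200
= 0.2489

0.2489


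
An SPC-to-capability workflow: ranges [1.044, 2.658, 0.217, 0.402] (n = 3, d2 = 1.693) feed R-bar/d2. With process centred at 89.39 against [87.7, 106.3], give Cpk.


R_bar = (1.044 + 2.658 + 0.217 + 0.402) / 4 = 1.08025
sigma = R_bar / d2 = 1.08025 / 1.693 = 0.63806852
Cp = (USL - LSL)/(6*sigma) = (106.3 - 87.7)/(6*0.63806852) = 4.8584
Cpu = (106.3 - 89.39)/(3*0.63806852) = 8.8340
Cpl = (89.39 - 87.7)/(3*0.63806852) = 0.8829
Cpk = min(Cpu, Cpl) = 0.8829

0.8829


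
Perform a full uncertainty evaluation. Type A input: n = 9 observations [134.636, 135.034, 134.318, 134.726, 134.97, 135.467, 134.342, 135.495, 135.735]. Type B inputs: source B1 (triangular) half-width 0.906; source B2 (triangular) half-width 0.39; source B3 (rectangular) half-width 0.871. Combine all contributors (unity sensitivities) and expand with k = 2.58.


mean = (134.636 + 135.034 + 134.318 + 134.726 + 134.97 + 135.467 + 134.342 + 135.495 + 135.735) / 9 = 134.9692222
s = sqrt(sum((x - mean)^2)/(n-1)) = 0.51265602
u_A = s / sqrt(n) = 0.51265602 / sqrt(9) = 0.17088534
u_B1 = 0.906 / sqrt(6) = 0.36987295
u_B2 = 0.39 / sqrt(6) = 0.15921683
u_B3 = 0.871 / sqrt(3) = 0.50287208
uc = sqrt(0.17088534^2 + 0.36987295^2 + 0.15921683^2 + 0.50287208^2) = 0.66651191
U = k * uc = 2.58 * 0.66651191
U = 1.7196

1.7196


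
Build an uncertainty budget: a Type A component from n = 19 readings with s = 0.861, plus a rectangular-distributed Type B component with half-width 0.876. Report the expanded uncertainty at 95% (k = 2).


u_A = s / sqrt(n) = 0.861 / sqrt(19) = 0.19752695
u_B = half_width / sqrt(3) = 0.876 / sqrt(3) = 0.50575884
uc = sqrt(u_A^2 + u_B^2) = sqrt(0.19752695^2 + 0.50575884^2) = 0.54296307
U = k * uc = 2 * 0.54296307
U = 1.0859

1.0859


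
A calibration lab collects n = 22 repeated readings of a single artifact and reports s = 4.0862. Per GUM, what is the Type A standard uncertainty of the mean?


u_A = s / sqrt(n)
u_A = 4.0862 / sqrt(22)
u_A = 4.0862 / 4.6904158
u_A = 0.8712

0.8712


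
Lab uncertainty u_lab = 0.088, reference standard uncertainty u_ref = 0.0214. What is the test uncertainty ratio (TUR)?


TUR = u_lab / u_ref
= 0.088 / 0.0214
= 4.1121

4.1121


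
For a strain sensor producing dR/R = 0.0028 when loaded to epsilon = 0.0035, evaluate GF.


GF = (dR/R) / epsilon
= 0.0028 / 0.0035
= 0.8000

0.8000


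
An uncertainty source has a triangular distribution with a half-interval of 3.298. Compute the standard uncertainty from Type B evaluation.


u_B = half_width / sqrt(6)
u_B = 3.298 / 2.4494897
u_B = 1.3464

1.3464


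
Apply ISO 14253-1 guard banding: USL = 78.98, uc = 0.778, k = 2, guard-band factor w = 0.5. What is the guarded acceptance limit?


U = k * uc = 2 * 0.778 = 1.556
guard band g = w * U = 0.5 * 1.556 = 0.778
AL = USL - g = 78.98 - 0.778
AL = 78.2020

78.2020


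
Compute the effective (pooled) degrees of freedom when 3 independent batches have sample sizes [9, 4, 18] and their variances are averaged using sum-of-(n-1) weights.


nu = sum_i (n_i - 1)
nu = ((9 - 1) + (4 - 1) + (18 - 1))
nu = 8 + 3 + 17
nu = 28

28


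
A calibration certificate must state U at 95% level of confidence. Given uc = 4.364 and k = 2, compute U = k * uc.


U = k * uc
U = 2 * 4.364
U = 8.7280

8.7280


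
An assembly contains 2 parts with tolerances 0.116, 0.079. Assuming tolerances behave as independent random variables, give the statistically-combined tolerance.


RSS = sqrt(0.116^2 + 0.079^2)
= sqrt(0.019697)
= 0.1403

0.1403


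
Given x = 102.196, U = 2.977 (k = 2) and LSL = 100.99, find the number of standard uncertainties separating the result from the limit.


u = U / k = 2.977 / 2 = 1.4885
margin = |LSL - x| = |100.99 - 102.196| = 1.206
z = margin / u = 1.206 / 1.4885
z = 0.8102

0.8102


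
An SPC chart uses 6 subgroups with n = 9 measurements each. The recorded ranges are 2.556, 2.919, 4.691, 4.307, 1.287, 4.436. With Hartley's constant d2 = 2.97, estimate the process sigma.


R_bar = (2.556 + 2.919 + 4.691 + 4.307 + 1.287 + 4.436) / 6
R_bar = 20.196 / 6 = 3.366
sigma_hat = R_bar / d2 = 3.366 / 2.97 = 1.1333

1.1333


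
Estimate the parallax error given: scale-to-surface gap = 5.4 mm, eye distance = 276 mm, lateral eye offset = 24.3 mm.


error = h * offset / d
= 5.4 * 24.3 / 276
= 0.4754

0.4754


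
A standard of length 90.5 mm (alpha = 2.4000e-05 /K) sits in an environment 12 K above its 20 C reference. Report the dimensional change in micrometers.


dL = L * alpha * dT
= 90.5 * 2.4000e-05 * 12
= 0.0260640 mm
dL_um = 0.0260640 * 1000 = 26.0640 um

26.0640


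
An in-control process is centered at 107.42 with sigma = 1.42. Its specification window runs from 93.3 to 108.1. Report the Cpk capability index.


Cpu = (USL - mean) / (3*sigma) = (108.1 - 107.42) / (3*1.42) = 0.1596
Cpl = (mean - LSL) / (3*sigma) = (107.42 - 93.3) / (3*1.42) = 3.3146
Cpk = min(Cpu, Cpl) = 0.1596

0.1596


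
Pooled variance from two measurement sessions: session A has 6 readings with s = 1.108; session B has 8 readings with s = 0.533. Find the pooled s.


s_p = sqrt(((n1-1)*s1^2 + (n2-1)*s2^2) / (n1+n2-2))
numerator = (6-1)*1.108^2 + (8-1)*0.533^2 = 6.13832 + 1.988623 = 8.126943
denominator = 6 + 8 - 2 = 12
s_p^2 = 8.126943 / 12 = 0.67724525
s_p = sqrt(0.67724525) = 0.8229

0.8229


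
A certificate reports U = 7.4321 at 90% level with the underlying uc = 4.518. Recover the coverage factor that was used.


k = U / uc
k = 7.4321 / 4.518
k = 1.645

1.645


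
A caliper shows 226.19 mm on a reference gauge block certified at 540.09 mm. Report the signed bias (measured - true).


Systematic error = measured - true
= 226.19 - 540.09
= -313.9000

-313.9000


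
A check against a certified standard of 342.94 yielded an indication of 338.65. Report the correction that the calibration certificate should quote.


Correction = standard - reading
= 342.94 - 338.65
= 4.2900

4.2900


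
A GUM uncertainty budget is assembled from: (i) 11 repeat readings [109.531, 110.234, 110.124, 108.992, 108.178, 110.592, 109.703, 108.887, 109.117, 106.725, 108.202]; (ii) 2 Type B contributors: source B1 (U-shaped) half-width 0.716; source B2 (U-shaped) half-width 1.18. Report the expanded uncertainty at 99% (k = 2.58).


mean = (109.531 + 110.234 + 110.124 + 108.992 + 108.178 + 110.592 + 109.703 + 108.887 + 109.117 + 106.725 + 108.202) / 11 = 109.1168182
s = sqrt(sum((x - mean)^2)/(n-1)) = 1.1163015
u_A = s / sqrt(n) = 1.1163015 / sqrt(11) = 0.33657757
u_B1 = 0.716 / sqrt(2) = 0.50628846
u_B2 = 1.18 / sqrt(2) = 0.834386
uc = sqrt(0.33657757^2 + 0.50628846^2 + 0.834386^2) = 1.0323819
U = k * uc = 2.58 * 1.0323819
U = 2.6635

2.6635


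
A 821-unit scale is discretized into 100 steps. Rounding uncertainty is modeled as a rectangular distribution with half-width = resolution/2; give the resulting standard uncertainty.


resolution = range / divisions
resolution = 821 / 100 = 8.21
u_res = resolution / (2*sqrt(3))
u_res = 8.21 / 3.4641016
u_res = 2.3700

2.3700


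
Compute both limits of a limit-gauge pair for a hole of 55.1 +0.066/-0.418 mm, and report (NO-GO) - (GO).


GO = nominal - lower_tol (smallest hole = maximum material condition)
GO = 55.1 - 0.418 = 54.682
NO-GO = nominal + upper_tol (largest hole = least material condition)
NO-GO = 55.1 + 0.066 = 55.166
spread = NO-GO - GO = 55.166 - 54.682 = 0.4840

0.4840


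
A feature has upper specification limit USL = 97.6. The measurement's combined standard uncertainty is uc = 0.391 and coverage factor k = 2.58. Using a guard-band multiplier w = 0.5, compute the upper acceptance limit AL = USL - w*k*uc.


U = k * uc = 2.58 * 0.391 = 1.00878
guard band g = w * U = 0.5 * 1.00878 = 0.50439
AL = USL - g = 97.6 - 0.50439
AL = 97.0956

97.0956


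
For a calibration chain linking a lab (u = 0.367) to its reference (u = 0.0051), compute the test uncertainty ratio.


TUR = u_lab / u_ref
= 0.367 / 0.0051
= 71.9608

71.9608


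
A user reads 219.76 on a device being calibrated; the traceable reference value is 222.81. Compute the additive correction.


Correction = standard - reading
= 222.81 - 219.76
= 3.0500

3.0500


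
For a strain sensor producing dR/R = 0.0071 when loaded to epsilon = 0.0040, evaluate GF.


GF = (dR/R) / epsilon
= 0.0071 / 0.0040
= 1.7750

1.7750


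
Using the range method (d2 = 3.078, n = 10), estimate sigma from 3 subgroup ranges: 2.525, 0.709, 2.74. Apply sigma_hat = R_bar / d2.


R_bar = (2.525 + 0.709 + 2.74) / 3
R_bar = 5.974 / 3 = 1.9913333
sigma_hat = R_bar / d2 = 1.9913333 / 3.078 = 0.6470

0.6470


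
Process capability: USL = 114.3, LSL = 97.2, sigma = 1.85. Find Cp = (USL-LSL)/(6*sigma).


Cp = (USL - LSL) / (6 * sigma)
= (114.3 - 97.2) / (6 * 1.85)
= 17.1000 / 11.1000
= 1.5405

1.5405


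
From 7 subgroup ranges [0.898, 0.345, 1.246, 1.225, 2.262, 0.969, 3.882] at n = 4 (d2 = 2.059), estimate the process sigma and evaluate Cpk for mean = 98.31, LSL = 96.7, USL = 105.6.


R_bar = (0.898 + 0.345 + 1.246 + 1.225 + 2.262 + 0.969 + 3.882) / 7 = 1.5467143
sigma = R_bar / d2 = 1.5467143 / 2.059 = 0.75119684
Cp = (USL - LSL)/(6*sigma) = (105.6 - 96.7)/(6*0.75119684) = 1.9746
Cpu = (105.6 - 98.31)/(3*0.75119684) = 3.2348
Cpl = (98.31 - 96.7)/(3*0.75119684) = 0.7144
Cpk = min(Cpu, Cpl) = 0.7144

0.7144


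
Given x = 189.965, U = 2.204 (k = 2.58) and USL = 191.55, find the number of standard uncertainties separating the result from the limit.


u = U / k = 2.204 / 2.58 = 0.85426357
margin = |USL - x| = |191.55 - 189.965| = 1.585
z = margin / u = 1.585 / 0.85426357
z = 1.8554

1.8554


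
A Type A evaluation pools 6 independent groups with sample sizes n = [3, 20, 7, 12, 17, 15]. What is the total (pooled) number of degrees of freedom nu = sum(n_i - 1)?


nu = sum_i (n_i - 1)
nu = ((3 - 1) + (20 - 1) + (7 - 1) + (12 - 1) + (17 - 1) + (15 - 1))
nu = 2 + 19 + 6 + 11 + 16 + 14
nu = 68

68


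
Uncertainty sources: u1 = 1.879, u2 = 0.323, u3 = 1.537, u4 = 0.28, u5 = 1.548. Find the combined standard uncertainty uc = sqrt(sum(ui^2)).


uc = sqrt(1.879^2 + 0.323^2 + 1.537^2 + 0.28^2 + 1.548^2)
uc = sqrt(8.472043)
uc = 2.9107

2.9107


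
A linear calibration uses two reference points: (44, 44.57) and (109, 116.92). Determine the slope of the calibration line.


slope = (y2 - y1) / (x2 - x1)
= (116.92 - 44.57) / (109 - 44)
= 72.3500 / 65
= 1.1131

1.1131


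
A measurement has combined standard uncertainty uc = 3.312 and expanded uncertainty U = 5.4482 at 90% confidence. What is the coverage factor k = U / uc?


k = U / uc
k = 5.4482 / 3.312
k = 1.645

1.645
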